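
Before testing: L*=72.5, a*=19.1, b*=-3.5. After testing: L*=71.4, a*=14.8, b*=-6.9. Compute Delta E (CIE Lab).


dL = 71.4 - 72.5 = -1.1
da = 14.8 - 19.1 = -4.3
db = -6.9 - (-3.5) = -3.4
dE = sqrt((-1.1)^2 + (-4.3)^2 + (-3.4)^2) = 5.59


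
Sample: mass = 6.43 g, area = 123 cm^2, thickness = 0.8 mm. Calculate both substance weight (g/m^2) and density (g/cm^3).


Substance weight = 522.8 g/m^2
Density = 0.653 g/cm^3


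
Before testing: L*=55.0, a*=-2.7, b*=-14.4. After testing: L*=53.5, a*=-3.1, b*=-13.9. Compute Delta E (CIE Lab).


Delta E = 1.63

dL = 53.5 - 55.0 = -1.5
da = -3.1 - (-2.7) = -0.4
db = -13.9 - (-14.4) = 0.5
dE = sqrt((-1.5)^2 + (-0.4)^2 + (0.5)^2) = 1.63


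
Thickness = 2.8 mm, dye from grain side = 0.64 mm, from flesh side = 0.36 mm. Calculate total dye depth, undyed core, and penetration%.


Total dyed = 0.64 + 0.36 = 1.00 mm
Undyed core = 2.8 - 1.00 = 1.80 mm
Penetration = 1.00 / 2.8 x 100 = 35.7%


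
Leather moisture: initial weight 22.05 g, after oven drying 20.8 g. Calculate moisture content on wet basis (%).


Moisture = 22.05 - 20.8 = 1.25 g
MC = 1.25 / 22.05 x 100 = 5.7%


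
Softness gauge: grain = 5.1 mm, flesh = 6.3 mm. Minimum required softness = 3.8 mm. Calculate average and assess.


Average softness = 5.70 mm
Meets requirement: Yes

Average = (5.1 + 6.3) / 2 = 5.70 mm
Minimum = 3.8 mm
Meets requirement: Yes


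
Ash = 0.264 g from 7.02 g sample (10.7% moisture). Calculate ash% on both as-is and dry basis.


As-is ash = 3.76%
Dry-basis ash = 4.21%


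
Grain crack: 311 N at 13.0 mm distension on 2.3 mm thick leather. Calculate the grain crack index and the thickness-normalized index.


Crack index = 311 / 13.0 = 23.9 N/mm
Normalized = 23.9 / 2.3 = 10.4 N/mm per mm


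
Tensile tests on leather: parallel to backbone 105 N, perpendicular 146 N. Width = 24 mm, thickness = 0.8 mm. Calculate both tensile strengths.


Area = 24 x 0.8 = 19.2 mm^2
TS (parallel) = 105 / 19.2 = 5.47 N/mm^2
TS (perpendicular) = 146 / 19.2 = 7.60 N/mm^2


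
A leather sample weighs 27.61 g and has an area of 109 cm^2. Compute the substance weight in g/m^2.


2533.0 g/m^2

Substance weight = mass / area x 10000
SW = 27.61 / 109 x 10000
SW = 2533.0 g/m^2


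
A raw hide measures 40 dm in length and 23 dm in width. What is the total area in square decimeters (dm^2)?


Area = length x width
Area = 40 x 23 = 920 dm^2


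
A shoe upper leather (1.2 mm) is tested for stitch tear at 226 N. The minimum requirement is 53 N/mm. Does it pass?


STS = 188.3 N/mm
Passes: Yes


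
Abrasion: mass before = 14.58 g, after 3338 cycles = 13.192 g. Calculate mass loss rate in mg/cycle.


Mass loss = 14.58 - 13.192 = 1.388 g
Rate = 1.388 / 3338 x 1000 = 0.416 mg/cycle


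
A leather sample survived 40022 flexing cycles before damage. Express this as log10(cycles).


4.60

log10(40022) = 4.60


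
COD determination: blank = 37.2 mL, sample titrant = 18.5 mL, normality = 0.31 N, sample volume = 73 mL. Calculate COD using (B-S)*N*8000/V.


635.3 mg/L

COD = (37.2 - 18.5) x 0.31 x 8000 / 73
COD = 18.7 x 0.31 x 8000 / 73
COD = 635.3 mg/L


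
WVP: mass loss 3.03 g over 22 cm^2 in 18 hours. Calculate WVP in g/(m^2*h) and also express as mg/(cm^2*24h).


WVP = 3.03 / (22 x 18) x 10000 = 76.52 g/(m^2*h)
Mass loss in mg = 3.03 x 1000 = 3030 mg
Per cm^2 per 24h in mg: 3030 x 24 / (22 x 18) = 72720 / 396 = 183.64 mg/(cm^2*24h)


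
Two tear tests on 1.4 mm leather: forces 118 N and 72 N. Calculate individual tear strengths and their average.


Tear 1 = 118 / 1.4 = 84.3 N/mm
Tear 2 = 72 / 1.4 = 51.4 N/mm
Average = (84.3 + 51.4) / 2 = 67.9 N/mm


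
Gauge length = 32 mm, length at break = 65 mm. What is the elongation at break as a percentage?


Extension = 65 - 32 = 33 mm
Elongation = 33 / 32 x 100 = 103.1%


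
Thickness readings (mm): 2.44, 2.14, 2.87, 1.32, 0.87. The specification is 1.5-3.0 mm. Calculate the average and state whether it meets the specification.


Sum = 9.64
Average = 9.64 / 5 = 1.93 mm
Specification range: 1.5 to 3.0 mm
Within spec: Yes


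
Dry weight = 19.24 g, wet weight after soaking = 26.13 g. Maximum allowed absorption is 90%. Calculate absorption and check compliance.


Absorption = 35.8%
Compliant: Yes

WA = (26.13 - 19.24) / 19.24 x 100 = 35.8%
Maximum allowed: 90%
Compliant: Yes


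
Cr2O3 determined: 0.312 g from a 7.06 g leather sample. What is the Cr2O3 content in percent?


Cr2O3% = 0.312 / 7.06 x 100
Cr2O3% = 4.42%


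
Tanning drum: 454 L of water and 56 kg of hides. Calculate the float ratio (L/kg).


8.1

Float ratio = water / hide weight
Ratio = 454 / 56 = 8.1


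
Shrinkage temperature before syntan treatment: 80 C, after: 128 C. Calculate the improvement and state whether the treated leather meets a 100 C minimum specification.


Improvement = 128 - 80 = 48 C
Spec check: 128 C >= 100 C? Yes


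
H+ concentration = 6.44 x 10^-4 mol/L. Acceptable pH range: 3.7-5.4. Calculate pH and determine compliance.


pH = 3.19
Compliant: No

pH = -log10(6.44 x 10^-4) = 3.19
Range: 3.7 to 5.4
Compliant: No


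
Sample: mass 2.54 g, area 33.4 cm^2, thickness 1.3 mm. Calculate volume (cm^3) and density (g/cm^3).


Thickness in cm = 1.3 / 10 = 0.13 cm
Volume = 33.4 x 0.13 = 4.342 cm^3
Density = 2.54 / 4.342 = 0.585 g/cm^3


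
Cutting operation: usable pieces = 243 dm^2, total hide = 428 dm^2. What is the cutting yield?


Yield = usable / total x 100
Yield = 243 / 428 x 100 = 56.8%


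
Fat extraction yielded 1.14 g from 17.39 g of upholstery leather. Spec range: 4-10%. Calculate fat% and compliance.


Fat content = 6.6%
Compliant: Yes

Fat% = 1.14 / 17.39 x 100 = 6.6%
Spec range: 4-10%
Compliant: Yes


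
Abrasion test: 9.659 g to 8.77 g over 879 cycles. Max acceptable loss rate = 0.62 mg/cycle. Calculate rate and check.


Rate = 1.011 mg/cycle
Passes: No


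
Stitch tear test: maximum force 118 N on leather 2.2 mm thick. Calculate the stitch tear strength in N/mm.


53.6 N/mm


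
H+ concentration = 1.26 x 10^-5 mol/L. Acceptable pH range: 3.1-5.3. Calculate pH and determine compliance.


pH = -log10(1.26 x 10^-5) = 4.90
Range: 3.1 to 5.3
Compliant: Yes


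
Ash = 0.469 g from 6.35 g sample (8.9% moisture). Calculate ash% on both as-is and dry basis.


As-is ash% = 0.469 / 6.35 x 100 = 7.39%
Dry mass = 6.35 x (100 - 8.9) / 100 = 5.78485 g
Dry-basis ash% = 0.469 / 5.78485 x 100 = 8.11%


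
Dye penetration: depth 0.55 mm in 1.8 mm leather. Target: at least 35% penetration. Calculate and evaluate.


Penetration = 30.6%
Meets target: No

Penetration = 0.55 / 1.8 x 100 = 30.6%
Target: 35%
Meets target: No


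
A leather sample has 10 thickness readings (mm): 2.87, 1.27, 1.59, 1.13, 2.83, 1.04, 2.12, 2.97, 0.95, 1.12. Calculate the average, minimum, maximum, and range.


Average = 1.79 mm
Min = 0.95 mm
Max = 2.97 mm
Range = 2.02 mm

Sum = 17.89
Average = 17.89 / 10 = 1.79 mm
Minimum = 0.95 mm
Maximum = 2.97 mm
Range = 2.97 - 0.95 = 2.02 mm


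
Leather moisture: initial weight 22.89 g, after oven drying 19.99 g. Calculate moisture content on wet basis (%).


12.7%

Moisture = 22.89 - 19.99 = 2.90 g
MC = 2.90 / 22.89 x 100 = 12.7%


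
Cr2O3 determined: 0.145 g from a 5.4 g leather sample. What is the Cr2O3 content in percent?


Cr2O3% = 0.145 / 5.4 x 100
Cr2O3% = 2.69%


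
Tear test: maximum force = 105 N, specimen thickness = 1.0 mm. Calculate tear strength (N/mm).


Tear strength = force / thickness
Tear = 105 / 1.0 = 105.0 N/mm


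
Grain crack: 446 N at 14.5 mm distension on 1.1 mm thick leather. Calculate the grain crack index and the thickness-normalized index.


Crack index = 30.8 N/mm
Normalized index = 28.0 N/mm per mm


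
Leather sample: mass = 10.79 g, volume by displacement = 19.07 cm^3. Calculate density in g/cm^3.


0.566 g/cm^3

Density = mass / volume
Density = 10.79 / 19.07 = 0.566 g/cm^3


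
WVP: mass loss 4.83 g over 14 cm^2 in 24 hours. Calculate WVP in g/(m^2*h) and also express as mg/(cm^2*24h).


WVP = 143.75 g/(m^2*h)
Daily rate = 345.00 mg/(cm^2*24h)

WVP = 4.83 / (14 x 24) x 10000 = 143.75 g/(m^2*h)
Mass loss in mg = 4.83 x 1000 = 4830 mg
Per cm^2 per 24h in mg: 4830 x 24 / (14 x 24) = 115920 / 336 = 345.00 mg/(cm^2*24h)


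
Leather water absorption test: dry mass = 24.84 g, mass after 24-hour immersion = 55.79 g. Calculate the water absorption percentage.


124.6%


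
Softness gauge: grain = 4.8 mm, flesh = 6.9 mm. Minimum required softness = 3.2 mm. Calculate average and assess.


Average softness = 5.85 mm
Meets requirement: Yes

Average = (4.8 + 6.9) / 2 = 5.85 mm
Minimum = 3.2 mm
Meets requirement: Yes


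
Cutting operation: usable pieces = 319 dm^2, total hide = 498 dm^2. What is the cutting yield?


64.1%


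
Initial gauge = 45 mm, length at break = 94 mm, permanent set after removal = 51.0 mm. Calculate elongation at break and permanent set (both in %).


Elongation at break = (94 - 45) / 45 x 100 = 108.9%
Permanent set = (51.0 - 45) / 45 x 100 = 13.3%


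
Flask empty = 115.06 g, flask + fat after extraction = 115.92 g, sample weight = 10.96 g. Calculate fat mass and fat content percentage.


Fat mass = 115.92 - 115.06 = 0.86 g
Fat% = 0.86 / 10.96 x 100 = 7.8%


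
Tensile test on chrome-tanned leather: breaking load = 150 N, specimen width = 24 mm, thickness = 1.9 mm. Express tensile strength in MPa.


Cross-section = 24 x 1.9 = 45.6 mm^2
TS = 150 / 45.6 = 3.29 MPa
(1 N/mm^2 = 1 MPa)


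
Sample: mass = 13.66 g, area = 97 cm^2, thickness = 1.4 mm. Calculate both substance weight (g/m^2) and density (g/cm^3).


SW = 13.66 / 97 x 10000 = 1408.2 g/m^2
Volume = 97 x 1.4 / 10 = 13.58 cm^3
Density = 13.66 / 13.58 = 1.006 g/cm^3


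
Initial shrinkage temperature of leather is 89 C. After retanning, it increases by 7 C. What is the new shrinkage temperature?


New Ts = 89 + 7 = 96 C


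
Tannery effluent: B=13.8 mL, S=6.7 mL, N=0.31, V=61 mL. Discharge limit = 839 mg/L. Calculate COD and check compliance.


COD = (13.8 - 6.7) x 0.31 x 8000 / 61 = 288.7 mg/L
Limit: 839 mg/L
Compliant: Yes


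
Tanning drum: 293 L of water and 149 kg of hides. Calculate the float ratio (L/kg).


Float ratio = water / hide weight
Ratio = 293 / 149 = 2.0


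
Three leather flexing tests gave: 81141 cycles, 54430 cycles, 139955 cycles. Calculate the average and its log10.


Average = (81141 + 54430 + 139955) / 3 = 91842 cycles
log10(91842) = 4.96


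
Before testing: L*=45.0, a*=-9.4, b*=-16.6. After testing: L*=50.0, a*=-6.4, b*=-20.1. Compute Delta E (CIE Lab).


Delta E = 6.80

dL = 50.0 - 45.0 = 5.0
da = -6.4 - (-9.4) = 3.0
db = -20.1 - (-16.6) = -3.5
dE = sqrt((5.0)^2 + (3.0)^2 + (-3.5)^2) = 6.80


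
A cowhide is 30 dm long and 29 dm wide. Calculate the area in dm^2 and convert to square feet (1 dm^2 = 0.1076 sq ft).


870 dm^2
93.61 sq ft


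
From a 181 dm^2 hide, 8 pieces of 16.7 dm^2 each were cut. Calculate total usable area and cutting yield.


Total usable = 8 x 16.7 = 133.6 dm^2
Yield = 133.6 / 181 x 100 = 73.8%


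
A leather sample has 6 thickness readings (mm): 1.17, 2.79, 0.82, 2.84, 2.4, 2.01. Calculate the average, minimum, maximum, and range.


Average = 2.01 mm
Min = 0.82 mm
Max = 2.84 mm
Range = 2.02 mm


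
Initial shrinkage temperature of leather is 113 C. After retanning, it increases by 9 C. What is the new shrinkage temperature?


122 C

New Ts = 113 + 9 = 122 C


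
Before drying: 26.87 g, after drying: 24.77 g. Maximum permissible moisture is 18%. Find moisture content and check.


Moisture content = 7.8%
Acceptable: Yes

MC = (26.87 - 24.77) / 26.87 x 100 = 7.8%
Maximum: 18%
Acceptable: Yes


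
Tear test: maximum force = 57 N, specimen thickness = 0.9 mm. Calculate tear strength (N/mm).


63.3 N/mm


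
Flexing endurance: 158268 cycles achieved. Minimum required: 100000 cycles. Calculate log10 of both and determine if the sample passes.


log10(158268) = 5.20
log10(100000) = 5.00
Passes: Yes


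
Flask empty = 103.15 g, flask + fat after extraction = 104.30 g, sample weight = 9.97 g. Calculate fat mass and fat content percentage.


Fat mass = 104.30 - 103.15 = 1.15 g
Fat% = 1.15 / 9.97 x 100 = 11.5%


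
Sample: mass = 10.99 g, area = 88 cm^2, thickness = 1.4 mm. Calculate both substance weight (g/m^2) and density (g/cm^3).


Substance weight = 1248.9 g/m^2
Density = 0.892 g/cm^3

SW = 10.99 / 88 x 10000 = 1248.9 g/m^2
Volume = 88 x 1.4 / 10 = 12.32 cm^3
Density = 10.99 / 12.32 = 0.892 g/cm^3


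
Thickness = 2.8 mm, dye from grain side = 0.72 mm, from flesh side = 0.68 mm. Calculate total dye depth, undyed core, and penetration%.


Total dyed = 0.72 + 0.68 = 1.40 mm
Undyed core = 2.8 - 1.40 = 1.40 mm
Penetration = 1.40 / 2.8 x 100 = 50.0%


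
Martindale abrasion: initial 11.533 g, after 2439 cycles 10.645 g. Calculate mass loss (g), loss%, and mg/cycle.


Mass loss = 0.888 g
Loss = 7.70%
Rate = 0.364 mg/cycle

Loss = 11.533 - 10.645 = 0.888 g
Loss% = 0.888 / 11.533 x 100 = 7.70%
Rate = 0.888 / 2439 x 1000 = 0.364 mg/cycle


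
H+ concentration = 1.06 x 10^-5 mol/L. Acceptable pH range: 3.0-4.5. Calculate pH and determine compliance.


pH = -log10(1.06 x 10^-5) = 4.97
Range: 3.0 to 4.5
Compliant: No


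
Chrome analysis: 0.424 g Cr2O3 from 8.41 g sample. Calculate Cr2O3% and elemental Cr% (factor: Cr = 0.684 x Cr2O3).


Cr2O3 = 5.04%
Cr = 3.45%


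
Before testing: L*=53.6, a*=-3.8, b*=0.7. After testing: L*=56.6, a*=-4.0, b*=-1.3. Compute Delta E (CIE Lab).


Delta E = 3.61


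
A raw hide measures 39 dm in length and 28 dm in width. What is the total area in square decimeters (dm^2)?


Area = length x width
Area = 39 x 28 = 1092 dm^2


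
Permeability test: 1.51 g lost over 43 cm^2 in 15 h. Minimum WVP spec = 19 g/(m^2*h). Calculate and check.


WVP = 1.51 / (43 x 15) x 10000 = 23.41 g/(m^2*h)
Minimum: 19 g/(m^2*h)
Meets spec: Yes


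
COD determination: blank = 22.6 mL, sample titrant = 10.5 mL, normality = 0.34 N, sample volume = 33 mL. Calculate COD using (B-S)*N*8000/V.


COD = (22.6 - 10.5) x 0.34 x 8000 / 33
COD = 12.1 x 0.34 x 8000 / 33
COD = 997.3 mg/L


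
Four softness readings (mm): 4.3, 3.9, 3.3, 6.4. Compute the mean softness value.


4.48 mm


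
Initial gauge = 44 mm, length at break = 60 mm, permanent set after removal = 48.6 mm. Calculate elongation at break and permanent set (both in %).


Elongation at break = 36.4%
Permanent set = 10.5%


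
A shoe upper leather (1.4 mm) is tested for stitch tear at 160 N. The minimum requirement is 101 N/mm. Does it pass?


STS = 114.3 N/mm
Passes: Yes

STS = 160 / 1.4 = 114.3 N/mm
Minimum required: 101 N/mm
Passes: Yes


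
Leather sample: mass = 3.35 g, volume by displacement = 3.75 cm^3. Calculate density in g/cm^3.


Density = mass / volume
Density = 3.35 / 3.75 = 0.893 g/cm^3


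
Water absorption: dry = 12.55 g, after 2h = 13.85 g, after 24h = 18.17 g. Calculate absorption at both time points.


2h absorption = 10.4%
24h absorption = 44.8%


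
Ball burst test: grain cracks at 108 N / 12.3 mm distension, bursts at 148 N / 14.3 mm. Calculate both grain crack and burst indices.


Crack index = 108 / 12.3 = 8.8 N/mm
Burst index = 148 / 14.3 = 10.3 N/mm


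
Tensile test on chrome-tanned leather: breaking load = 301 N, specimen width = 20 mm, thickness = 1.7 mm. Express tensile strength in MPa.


8.85 MPa

Cross-section = 20 x 1.7 = 34.0 mm^2
TS = 301 / 34.0 = 8.85 MPa
(1 N/mm^2 = 1 MPa)


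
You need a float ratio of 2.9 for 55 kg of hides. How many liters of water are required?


159.5 L


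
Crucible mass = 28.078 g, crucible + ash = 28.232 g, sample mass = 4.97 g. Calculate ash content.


Ash mass = 28.232 - 28.078 = 0.154 g
Ash% = 0.154 / 4.97 x 100 = 3.10%


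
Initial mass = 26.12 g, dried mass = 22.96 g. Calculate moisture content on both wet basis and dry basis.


Wet basis = 12.1%
Dry basis = 13.8%


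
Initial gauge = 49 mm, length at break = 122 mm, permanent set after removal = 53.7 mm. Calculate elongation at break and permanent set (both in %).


Elongation at break = (122 - 49) / 49 x 100 = 149.0%
Permanent set = (53.7 - 49) / 49 x 100 = 9.6%


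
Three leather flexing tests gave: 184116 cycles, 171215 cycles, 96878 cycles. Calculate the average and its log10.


Average = 150736 cycles
log10 = 5.18

Average = (184116 + 171215 + 96878) / 3 = 150736 cycles
log10(150736) = 5.18


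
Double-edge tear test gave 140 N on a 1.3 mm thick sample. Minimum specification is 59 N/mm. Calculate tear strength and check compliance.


Tear strength = 107.7 N/mm
Compliant: Yes

Tear strength = 140 / 1.3 = 107.7 N/mm
Required minimum = 59 N/mm
Compliant: Yes


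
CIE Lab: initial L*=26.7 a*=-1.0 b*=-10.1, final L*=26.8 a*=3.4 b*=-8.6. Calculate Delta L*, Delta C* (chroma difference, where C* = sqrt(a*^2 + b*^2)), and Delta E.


Delta L* = 26.8 - 26.7 = 0.1
C1* = sqrt((-1.0)^2 + (-10.1)^2) = 10.149
C2* = sqrt((3.4)^2 + (-8.6)^2) = 9.248
Delta C* = 9.248 - 10.149 = -0.90
Delta E = sqrt((0.1)^2 + (4.4)^2 + (1.5)^2) = 4.65


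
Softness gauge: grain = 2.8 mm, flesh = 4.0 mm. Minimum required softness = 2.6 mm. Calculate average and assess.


Average softness = 3.40 mm
Meets requirement: Yes


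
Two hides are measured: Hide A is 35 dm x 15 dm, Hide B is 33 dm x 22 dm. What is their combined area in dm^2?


1251 dm^2


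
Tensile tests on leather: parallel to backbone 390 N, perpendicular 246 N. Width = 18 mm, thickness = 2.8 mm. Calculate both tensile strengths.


Parallel = 7.74 N/mm^2
Perpendicular = 4.88 N/mm^2

Area = 18 x 2.8 = 50.4 mm^2
TS (parallel) = 390 / 50.4 = 7.74 N/mm^2
TS (perpendicular) = 246 / 50.4 = 4.88 N/mm^2


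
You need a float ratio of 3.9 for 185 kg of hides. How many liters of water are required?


721.5 L

Water = hide weight x target ratio
Water = 185 x 3.9 = 721.5 L


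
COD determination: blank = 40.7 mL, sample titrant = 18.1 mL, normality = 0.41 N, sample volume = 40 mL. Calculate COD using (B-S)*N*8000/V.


COD = (40.7 - 18.1) x 0.41 x 8000 / 40
COD = 22.6 x 0.41 x 8000 / 40
COD = 1853.2 mg/L


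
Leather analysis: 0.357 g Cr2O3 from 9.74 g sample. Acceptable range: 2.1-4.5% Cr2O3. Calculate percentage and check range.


Cr2O3 = 3.67%
Within range: Yes


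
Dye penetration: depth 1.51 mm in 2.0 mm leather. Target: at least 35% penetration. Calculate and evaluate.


Penetration = 1.51 / 2.0 x 100 = 75.5%
Target: 35%
Meets target: Yes


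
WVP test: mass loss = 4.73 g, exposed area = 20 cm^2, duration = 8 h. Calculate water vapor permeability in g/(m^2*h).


295.63 g/(m^2*h)


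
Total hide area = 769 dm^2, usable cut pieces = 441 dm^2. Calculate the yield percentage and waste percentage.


Yield = 57.3%
Waste = 42.7%

Yield = 441 / 769 x 100 = 57.3%
Waste = 769 - 441 = 328 dm^2
Waste% = 100 - 57.3 = 42.7%


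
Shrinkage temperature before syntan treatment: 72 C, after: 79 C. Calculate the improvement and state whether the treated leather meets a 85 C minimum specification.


Improvement = 7 C
Meets 85 C spec: No

Improvement = 79 - 72 = 7 C
Spec check: 79 C >= 85 C? No


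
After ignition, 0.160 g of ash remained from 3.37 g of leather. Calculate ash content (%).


Ash% = 0.160 / 3.37 x 100
Ash% = 4.75%


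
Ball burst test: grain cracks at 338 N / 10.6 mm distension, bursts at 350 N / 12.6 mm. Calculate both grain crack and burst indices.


Crack index = 31.9 N/mm
Burst index = 27.8 N/mm

Crack index = 338 / 10.6 = 31.9 N/mm
Burst index = 350 / 12.6 = 27.8 N/mm


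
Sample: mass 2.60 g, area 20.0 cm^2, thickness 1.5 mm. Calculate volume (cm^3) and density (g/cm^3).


Thickness in cm = 1.5 / 10 = 0.15 cm
Volume = 20.0 x 0.15 = 3.000 cm^3
Density = 2.60 / 3.000 = 0.867 g/cm^3


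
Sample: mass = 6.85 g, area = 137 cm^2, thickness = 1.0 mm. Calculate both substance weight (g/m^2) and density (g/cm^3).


Substance weight = 500.0 g/m^2
Density = 0.500 g/cm^3


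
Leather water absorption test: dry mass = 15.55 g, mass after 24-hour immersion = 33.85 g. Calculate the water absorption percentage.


Water absorbed = 33.85 - 15.55 = 18.30 g
WA% = 18.30 / 15.55 x 100 = 117.7%


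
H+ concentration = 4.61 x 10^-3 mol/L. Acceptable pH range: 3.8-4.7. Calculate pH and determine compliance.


pH = 2.34
Compliant: No

pH = -log10(4.61 x 10^-3) = 2.34
Range: 3.8 to 4.7
Compliant: No


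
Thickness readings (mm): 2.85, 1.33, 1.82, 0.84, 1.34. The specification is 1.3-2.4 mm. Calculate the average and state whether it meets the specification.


Average = 1.64 mm
Within specification: Yes

Sum = 8.18
Average = 8.18 / 5 = 1.64 mm
Specification range: 1.3 to 2.4 mm
Within spec: Yes


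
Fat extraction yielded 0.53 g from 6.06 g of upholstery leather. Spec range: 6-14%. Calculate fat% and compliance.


Fat% = 0.53 / 6.06 x 100 = 8.7%
Spec range: 6-14%
Compliant: Yes


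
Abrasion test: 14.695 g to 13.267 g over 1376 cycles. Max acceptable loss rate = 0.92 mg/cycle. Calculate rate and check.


Loss = 14.695 - 13.267 = 1.428 g
Rate = 1.428 g / 1376 cycles x 1000 = 1.038 mg/cycle
Max = 0.92 mg/cycle
Passes: No


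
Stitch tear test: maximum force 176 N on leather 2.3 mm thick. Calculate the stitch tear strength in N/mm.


Stitch tear strength = force / thickness
STS = 176 / 2.3 = 76.5 N/mm


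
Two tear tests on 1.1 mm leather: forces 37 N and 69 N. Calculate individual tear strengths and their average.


Tear 1 = 33.6 N/mm
Tear 2 = 62.7 N/mm
Average = 48.2 N/mm

Tear 1 = 37 / 1.1 = 33.6 N/mm
Tear 2 = 69 / 1.1 = 62.7 N/mm
Average = (33.6 + 62.7) / 2 = 48.2 N/mm


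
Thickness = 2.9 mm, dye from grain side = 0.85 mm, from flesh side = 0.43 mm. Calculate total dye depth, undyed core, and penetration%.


Total dyed = 1.28 mm
Undyed core = 1.62 mm
Penetration = 44.1%

Total dyed = 0.85 + 0.43 = 1.28 mm
Undyed core = 2.9 - 1.28 = 1.62 mm
Penetration = 1.28 / 2.9 x 100 = 44.1%


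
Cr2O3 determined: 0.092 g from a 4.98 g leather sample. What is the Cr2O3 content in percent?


1.85%


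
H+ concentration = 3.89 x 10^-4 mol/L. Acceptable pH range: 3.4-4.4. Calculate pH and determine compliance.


pH = 3.41
Compliant: Yes

pH = -log10(3.89 x 10^-4) = 3.41
Range: 3.4 to 4.4
Compliant: Yes


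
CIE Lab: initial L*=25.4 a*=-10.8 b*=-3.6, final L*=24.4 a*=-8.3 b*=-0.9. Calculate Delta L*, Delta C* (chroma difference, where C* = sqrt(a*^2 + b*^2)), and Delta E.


Delta L* = 24.4 - 25.4 = -1.0
C1* = sqrt((-10.8)^2 + (-3.6)^2) = 11.384
C2* = sqrt((-8.3)^2 + (-0.9)^2) = 8.349
Delta C* = 8.349 - 11.384 = -3.04
Delta E = sqrt((-1.0)^2 + (2.5)^2 + (2.7)^2) = 3.81


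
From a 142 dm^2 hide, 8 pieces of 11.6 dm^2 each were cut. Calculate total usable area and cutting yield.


Usable area = 92.8 dm^2
Yield = 65.4%


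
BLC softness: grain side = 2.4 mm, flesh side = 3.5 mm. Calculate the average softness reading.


Average = (2.4 + 3.5) / 2
Average = 2.95 mm


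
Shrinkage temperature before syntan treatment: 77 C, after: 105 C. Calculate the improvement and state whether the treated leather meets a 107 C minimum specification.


Improvement = 28 C
Meets 107 C spec: No

Improvement = 105 - 77 = 28 C
Spec check: 105 C >= 107 C? No


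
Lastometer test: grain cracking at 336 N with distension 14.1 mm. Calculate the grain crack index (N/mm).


Grain crack index = force / distension
Index = 336 / 14.1 = 23.8 N/mm


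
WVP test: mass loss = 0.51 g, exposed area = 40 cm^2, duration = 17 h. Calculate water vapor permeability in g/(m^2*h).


7.50 g/(m^2*h)

WVP = mass_loss / (area x time) x 10000
WVP = 0.51 / (40 x 17) x 10000
WVP = 0.51 / 680 x 10000 = 7.50 g/(m^2*h)


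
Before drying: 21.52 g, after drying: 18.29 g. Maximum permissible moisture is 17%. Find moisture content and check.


Moisture content = 15.0%
Acceptable: Yes


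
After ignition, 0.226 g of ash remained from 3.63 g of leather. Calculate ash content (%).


Ash% = 0.226 / 3.63 x 100
Ash% = 6.23%


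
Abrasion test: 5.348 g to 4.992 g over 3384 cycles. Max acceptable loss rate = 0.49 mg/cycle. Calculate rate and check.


Rate = 0.105 mg/cycle
Passes: Yes

Loss = 5.348 - 4.992 = 0.356 g
Rate = 0.356 g / 3384 cycles x 1000 = 0.105 mg/cycle
Max = 0.49 mg/cycle
Passes: Yes


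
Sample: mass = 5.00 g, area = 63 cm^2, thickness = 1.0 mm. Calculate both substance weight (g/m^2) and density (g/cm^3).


Substance weight = 793.7 g/m^2
Density = 0.794 g/cm^3


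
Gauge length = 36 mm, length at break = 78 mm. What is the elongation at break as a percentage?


Extension = 78 - 36 = 42 mm
Elongation = 42 / 36 x 100 = 116.7%


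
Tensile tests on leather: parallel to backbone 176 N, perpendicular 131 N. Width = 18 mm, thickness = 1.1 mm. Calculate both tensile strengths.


Parallel = 8.89 N/mm^2
Perpendicular = 6.62 N/mm^2


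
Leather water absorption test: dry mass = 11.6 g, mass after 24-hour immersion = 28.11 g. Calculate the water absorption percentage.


142.3%

Water absorbed = 28.11 - 11.6 = 16.51 g
WA% = 16.51 / 11.6 x 100 = 142.3%


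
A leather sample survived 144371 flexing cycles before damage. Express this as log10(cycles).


log10(144371) = 5.16


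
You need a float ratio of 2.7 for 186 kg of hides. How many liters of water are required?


Water = hide weight x target ratio
Water = 186 x 2.7 = 502.2 L


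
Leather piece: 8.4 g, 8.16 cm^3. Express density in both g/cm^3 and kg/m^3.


Density = 8.4 / 8.16 = 1.029 g/cm^3
Convert: 1.029 x 1000 = 1029 kg/m^3


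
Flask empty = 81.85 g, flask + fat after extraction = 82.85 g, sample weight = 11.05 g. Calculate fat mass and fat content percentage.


Fat mass = 1.00 g
Fat content = 9.0%


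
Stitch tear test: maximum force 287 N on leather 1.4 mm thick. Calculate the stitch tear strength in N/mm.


205.0 N/mm

Stitch tear strength = force / thickness
STS = 287 / 1.4 = 205.0 N/mm


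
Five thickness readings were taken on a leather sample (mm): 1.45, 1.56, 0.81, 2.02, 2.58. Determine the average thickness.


1.68 mm


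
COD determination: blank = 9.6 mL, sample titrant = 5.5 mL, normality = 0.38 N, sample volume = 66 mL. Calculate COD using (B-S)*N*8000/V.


COD = (9.6 - 5.5) x 0.38 x 8000 / 66
COD = 4.1 x 0.38 x 8000 / 66
COD = 188.8 mg/L


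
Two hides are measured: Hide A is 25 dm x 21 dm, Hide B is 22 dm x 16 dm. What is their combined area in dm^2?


Hide A area = 25 x 21 = 525 dm^2
Hide B area = 22 x 16 = 352 dm^2
Total = 525 + 352 = 877 dm^2


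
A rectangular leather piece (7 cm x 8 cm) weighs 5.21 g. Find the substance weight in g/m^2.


930.4 g/m^2


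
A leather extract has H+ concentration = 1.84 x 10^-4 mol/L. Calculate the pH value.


pH = -log10[H+]
pH = -log10(1.84 x 10^-4) = 3.74


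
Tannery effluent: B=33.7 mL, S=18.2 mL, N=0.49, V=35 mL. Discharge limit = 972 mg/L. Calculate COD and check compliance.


COD = (33.7 - 18.2) x 0.49 x 8000 / 35 = 1736.0 mg/L
Limit: 972 mg/L
Compliant: No


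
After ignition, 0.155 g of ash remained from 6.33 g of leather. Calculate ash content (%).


2.45%

Ash% = 0.155 / 6.33 x 100
Ash% = 2.45%


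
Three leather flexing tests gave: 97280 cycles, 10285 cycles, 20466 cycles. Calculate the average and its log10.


Average = 42677 cycles
log10 = 4.63

Average = (97280 + 10285 + 20466) / 3 = 42677 cycles
log10(42677) = 4.63


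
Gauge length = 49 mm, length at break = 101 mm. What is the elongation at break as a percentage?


106.1%


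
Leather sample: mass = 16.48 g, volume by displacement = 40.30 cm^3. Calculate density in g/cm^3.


0.409 g/cm^3

Density = mass / volume
Density = 16.48 / 40.30 = 0.409 g/cm^3


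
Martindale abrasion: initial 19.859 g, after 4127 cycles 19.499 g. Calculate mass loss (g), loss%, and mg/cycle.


Loss = 19.859 - 19.499 = 0.360 g
Loss% = 0.360 / 19.859 x 100 = 1.81%
Rate = 0.360 / 4127 x 1000 = 0.087 mg/cycle


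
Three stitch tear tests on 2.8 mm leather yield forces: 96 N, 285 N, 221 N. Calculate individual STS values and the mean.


STS1 = 96 / 2.8 = 34.3 N/mm
STS2 = 285 / 2.8 = 101.8 N/mm
STS3 = 221 / 2.8 = 78.9 N/mm
Mean = (34.3 + 101.8 + 78.9) / 3 = 71.7 N/mm


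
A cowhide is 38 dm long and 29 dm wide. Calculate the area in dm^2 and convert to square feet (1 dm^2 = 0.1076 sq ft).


1102 dm^2
118.58 sq ft

Area = 38 x 29 = 1102 dm^2
Conversion: 1102 x 0.1076 = 118.58 sq ft


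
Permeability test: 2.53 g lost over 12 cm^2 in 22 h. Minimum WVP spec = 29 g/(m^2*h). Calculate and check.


WVP = 2.53 / (12 x 22) x 10000 = 95.83 g/(m^2*h)
Minimum: 29 g/(m^2*h)
Meets spec: Yes


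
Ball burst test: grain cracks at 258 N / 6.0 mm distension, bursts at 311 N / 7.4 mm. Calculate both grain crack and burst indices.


Crack index = 258 / 6.0 = 43.0 N/mm
Burst index = 311 / 7.4 = 42.0 N/mm


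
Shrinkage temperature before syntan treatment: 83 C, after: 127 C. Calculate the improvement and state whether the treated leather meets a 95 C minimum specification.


Improvement = 44 C
Meets 95 C spec: Yes


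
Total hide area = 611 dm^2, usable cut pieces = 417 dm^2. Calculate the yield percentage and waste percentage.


Yield = 68.2%
Waste = 31.8%

Yield = 417 / 611 x 100 = 68.2%
Waste = 611 - 417 = 194 dm^2
Waste% = 100 - 68.2 = 31.8%


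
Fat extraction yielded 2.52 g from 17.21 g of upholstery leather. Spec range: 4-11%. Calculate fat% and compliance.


Fat% = 2.52 / 17.21 x 100 = 14.6%
Spec range: 4-11%
Compliant: No


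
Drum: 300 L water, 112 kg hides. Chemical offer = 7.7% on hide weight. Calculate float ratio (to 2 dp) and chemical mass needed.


Float ratio = 300 / 112 = 2.68
Chemical = 112 x 7.7 / 100 = 8.624 kg


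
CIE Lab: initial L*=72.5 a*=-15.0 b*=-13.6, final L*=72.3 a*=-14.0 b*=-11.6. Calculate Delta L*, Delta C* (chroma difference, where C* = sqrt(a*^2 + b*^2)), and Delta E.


Delta L* = -0.2
Delta C* = -2.07
Delta E = 2.24

Delta L* = 72.3 - 72.5 = -0.2
C1* = sqrt((-15.0)^2 + (-13.6)^2) = 20.247
C2* = sqrt((-14.0)^2 + (-11.6)^2) = 18.181
Delta C* = 18.181 - 20.247 = -2.07
Delta E = sqrt((-0.2)^2 + (1.0)^2 + (2.0)^2) = 2.24


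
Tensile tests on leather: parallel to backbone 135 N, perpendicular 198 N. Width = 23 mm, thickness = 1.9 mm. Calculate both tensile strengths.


Area = 23 x 1.9 = 43.7 mm^2
TS (parallel) = 135 / 43.7 = 3.09 N/mm^2
TS (perpendicular) = 198 / 43.7 = 4.53 N/mm^2


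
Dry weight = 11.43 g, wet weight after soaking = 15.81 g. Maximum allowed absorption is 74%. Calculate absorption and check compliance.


WA = (15.81 - 11.43) / 11.43 x 100 = 38.3%
Maximum allowed: 74%
Compliant: Yes


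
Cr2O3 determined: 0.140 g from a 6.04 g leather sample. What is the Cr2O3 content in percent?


Cr2O3% = 0.140 / 6.04 x 100
Cr2O3% = 2.32%


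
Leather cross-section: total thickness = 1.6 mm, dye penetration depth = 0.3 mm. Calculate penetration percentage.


Penetration% = 0.3 / 1.6 x 100
Penetration = 18.8%


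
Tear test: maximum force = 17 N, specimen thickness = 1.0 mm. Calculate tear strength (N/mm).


17.0 N/mm


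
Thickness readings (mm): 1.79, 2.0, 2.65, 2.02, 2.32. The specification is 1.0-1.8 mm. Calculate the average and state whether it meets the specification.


Sum = 10.78
Average = 10.78 / 5 = 2.16 mm
Specification range: 1.0 to 1.8 mm
Within spec: No


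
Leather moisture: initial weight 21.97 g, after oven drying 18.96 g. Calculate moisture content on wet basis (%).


13.7%

Moisture = 21.97 - 18.96 = 3.01 g
MC = 3.01 / 21.97 x 100 = 13.7%


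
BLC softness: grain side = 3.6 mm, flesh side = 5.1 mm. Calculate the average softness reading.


4.35 mm


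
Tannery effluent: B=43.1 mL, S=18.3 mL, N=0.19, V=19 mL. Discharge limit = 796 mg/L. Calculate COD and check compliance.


COD = 1984.0 mg/L
Compliant: No

COD = (43.1 - 18.3) x 0.19 x 8000 / 19 = 1984.0 mg/L
Limit: 796 mg/L
Compliant: No


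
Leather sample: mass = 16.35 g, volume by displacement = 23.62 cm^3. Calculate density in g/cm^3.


Density = mass / volume
Density = 16.35 / 23.62 = 0.692 g/cm^3


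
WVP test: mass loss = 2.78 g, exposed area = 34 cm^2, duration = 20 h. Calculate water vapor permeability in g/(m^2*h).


WVP = mass_loss / (area x time) x 10000
WVP = 2.78 / (34 x 20) x 10000
WVP = 2.78 / 680 x 10000 = 40.88 g/(m^2*h)


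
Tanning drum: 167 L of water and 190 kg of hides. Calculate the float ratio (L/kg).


0.9

Float ratio = water / hide weight
Ratio = 167 / 190 = 0.9


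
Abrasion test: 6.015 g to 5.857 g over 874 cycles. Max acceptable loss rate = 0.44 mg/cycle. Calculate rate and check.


Rate = 0.181 mg/cycle
Passes: Yes

Loss = 6.015 - 5.857 = 0.158 g
Rate = 0.158 g / 874 cycles x 1000 = 0.181 mg/cycle
Max = 0.44 mg/cycle
Passes: Yes


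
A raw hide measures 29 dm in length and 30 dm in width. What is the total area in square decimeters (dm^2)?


Area = length x width
Area = 29 x 30 = 870 dm^2


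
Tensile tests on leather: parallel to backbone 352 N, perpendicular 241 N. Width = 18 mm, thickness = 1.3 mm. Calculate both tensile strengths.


Parallel = 15.04 N/mm^2
Perpendicular = 10.30 N/mm^2

Area = 18 x 1.3 = 23.4 mm^2
TS (parallel) = 352 / 23.4 = 15.04 N/mm^2
TS (perpendicular) = 241 / 23.4 = 10.30 N/mm^2


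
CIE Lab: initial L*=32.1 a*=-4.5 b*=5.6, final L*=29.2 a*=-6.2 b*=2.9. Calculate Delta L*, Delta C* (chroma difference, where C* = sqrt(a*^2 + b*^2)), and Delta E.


Delta L* = -2.9
Delta C* = -0.34
Delta E = 4.31

Delta L* = 29.2 - 32.1 = -2.9
C1* = sqrt((-4.5)^2 + (5.6)^2) = 7.184
C2* = sqrt((-6.2)^2 + (2.9)^2) = 6.845
Delta C* = 6.845 - 7.184 = -0.34
Delta E = sqrt((-2.9)^2 + (-1.7)^2 + (-2.7)^2) = 4.31


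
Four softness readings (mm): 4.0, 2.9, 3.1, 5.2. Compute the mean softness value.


Sum = 4.0 + 2.9 + 3.1 + 5.2
Mean = 15.2 / 4 = 3.80 mm


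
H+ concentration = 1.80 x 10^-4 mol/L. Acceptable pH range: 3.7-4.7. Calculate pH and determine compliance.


pH = 3.74
Compliant: Yes

pH = -log10(1.80 x 10^-4) = 3.74
Range: 3.7 to 4.7
Compliant: Yes


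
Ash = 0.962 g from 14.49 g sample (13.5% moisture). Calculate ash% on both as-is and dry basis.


As-is ash% = 0.962 / 14.49 x 100 = 6.64%
Dry mass = 14.49 x (100 - 13.5) / 100 = 12.53385 g
Dry-basis ash% = 0.962 / 12.53385 x 100 = 7.68%


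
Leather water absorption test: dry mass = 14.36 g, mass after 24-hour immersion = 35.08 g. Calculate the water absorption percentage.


Water absorbed = 35.08 - 14.36 = 20.72 g
WA% = 20.72 / 14.36 x 100 = 144.3%


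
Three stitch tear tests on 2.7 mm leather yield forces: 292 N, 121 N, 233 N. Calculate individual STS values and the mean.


STS1 = 108.1 N/mm
STS2 = 44.8 N/mm
STS3 = 86.3 N/mm
Mean = 79.7 N/mm

STS1 = 292 / 2.7 = 108.1 N/mm
STS2 = 121 / 2.7 = 44.8 N/mm
STS3 = 233 / 2.7 = 86.3 N/mm
Mean = (108.1 + 44.8 + 86.3) / 3 = 79.7 N/mm


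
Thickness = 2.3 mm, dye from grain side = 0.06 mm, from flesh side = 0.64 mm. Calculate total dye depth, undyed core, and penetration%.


Total dyed = 0.06 + 0.64 = 0.70 mm
Undyed core = 2.3 - 0.70 = 1.60 mm
Penetration = 0.70 / 2.3 x 100 = 30.4%


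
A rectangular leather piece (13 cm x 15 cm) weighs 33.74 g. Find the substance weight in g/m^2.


1730.3 g/m^2


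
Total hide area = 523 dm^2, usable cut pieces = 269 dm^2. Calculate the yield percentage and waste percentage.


Yield = 51.4%
Waste = 48.6%

Yield = 269 / 523 x 100 = 51.4%
Waste = 523 - 269 = 254 dm^2
Waste% = 100 - 51.4 = 48.6%


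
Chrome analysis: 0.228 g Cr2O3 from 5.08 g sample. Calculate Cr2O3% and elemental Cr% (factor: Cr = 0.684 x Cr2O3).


Cr2O3 = 4.49%
Cr = 3.07%

Cr2O3% = 0.228 / 5.08 x 100 = 4.49%
Cr% = 4.49 x 0.684 = 3.07%


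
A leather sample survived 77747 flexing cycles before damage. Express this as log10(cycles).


log10(77747) = 4.89


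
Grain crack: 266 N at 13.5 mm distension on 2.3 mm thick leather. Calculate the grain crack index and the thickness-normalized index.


Crack index = 19.7 N/mm
Normalized index = 8.6 N/mm per mm


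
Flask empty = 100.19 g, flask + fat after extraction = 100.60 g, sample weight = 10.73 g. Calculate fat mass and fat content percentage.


Fat mass = 100.60 - 100.19 = 0.41 g
Fat% = 0.41 / 10.73 x 100 = 3.8%


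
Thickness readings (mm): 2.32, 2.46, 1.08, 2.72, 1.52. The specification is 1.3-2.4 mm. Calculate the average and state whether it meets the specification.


Average = 2.02 mm
Within specification: Yes

Sum = 10.10
Average = 10.10 / 5 = 2.02 mm
Specification range: 1.3 to 2.4 mm
Within spec: Yes


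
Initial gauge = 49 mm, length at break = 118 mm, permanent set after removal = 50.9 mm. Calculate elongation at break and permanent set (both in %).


Elongation at break = (118 - 49) / 49 x 100 = 140.8%
Permanent set = (50.9 - 49) / 49 x 100 = 3.9%


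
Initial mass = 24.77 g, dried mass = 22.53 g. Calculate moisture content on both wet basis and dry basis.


Wet basis = 9.0%
Dry basis = 9.9%


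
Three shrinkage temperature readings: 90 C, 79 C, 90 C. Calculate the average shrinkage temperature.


Average = (90 + 79 + 90) / 3
Average = 259 / 3 = 86.3 C


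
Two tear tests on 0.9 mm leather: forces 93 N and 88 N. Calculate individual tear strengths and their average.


Tear 1 = 93 / 0.9 = 103.3 N/mm
Tear 2 = 88 / 0.9 = 97.8 N/mm
Average = (103.3 + 97.8) / 2 = 100.6 N/mm


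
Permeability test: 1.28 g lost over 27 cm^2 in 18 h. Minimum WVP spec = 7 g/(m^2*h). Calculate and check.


WVP = 1.28 / (27 x 18) x 10000 = 26.34 g/(m^2*h)
Minimum: 7 g/(m^2*h)
Meets spec: Yes


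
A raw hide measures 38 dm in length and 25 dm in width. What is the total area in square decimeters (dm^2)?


Area = length x width
Area = 38 x 25 = 950 dm^2


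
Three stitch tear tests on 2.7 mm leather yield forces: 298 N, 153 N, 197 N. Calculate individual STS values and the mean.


STS1 = 110.4 N/mm
STS2 = 56.7 N/mm
STS3 = 73.0 N/mm
Mean = 80.0 N/mm

STS1 = 298 / 2.7 = 110.4 N/mm
STS2 = 153 / 2.7 = 56.7 N/mm
STS3 = 197 / 2.7 = 73.0 N/mm
Mean = (110.4 + 56.7 + 73.0) / 3 = 80.0 N/mm


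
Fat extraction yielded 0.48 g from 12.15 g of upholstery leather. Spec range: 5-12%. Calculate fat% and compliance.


Fat% = 0.48 / 12.15 x 100 = 4.0%
Spec range: 5-12%
Compliant: No


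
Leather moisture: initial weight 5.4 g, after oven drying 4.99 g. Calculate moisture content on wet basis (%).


Moisture = 5.4 - 4.99 = 0.41 g
MC = 0.41 / 5.4 x 100 = 7.6%


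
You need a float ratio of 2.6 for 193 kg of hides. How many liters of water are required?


501.8 L

Water = hide weight x target ratio
Water = 193 x 2.6 = 501.8 L


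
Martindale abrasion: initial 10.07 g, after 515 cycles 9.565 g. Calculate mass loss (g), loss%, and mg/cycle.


Mass loss = 0.505 g
Loss = 5.01%
Rate = 0.981 mg/cycle

Loss = 10.07 - 9.565 = 0.505 g
Loss% = 0.505 / 10.07 x 100 = 5.01%
Rate = 0.505 / 515 x 1000 = 0.981 mg/cycle


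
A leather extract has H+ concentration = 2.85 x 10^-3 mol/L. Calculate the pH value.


pH = -log10[H+]
pH = -log10(2.85 x 10^-3) = 2.55


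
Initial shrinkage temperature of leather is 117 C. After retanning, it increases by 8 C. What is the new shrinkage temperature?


New Ts = 117 + 8 = 125 C


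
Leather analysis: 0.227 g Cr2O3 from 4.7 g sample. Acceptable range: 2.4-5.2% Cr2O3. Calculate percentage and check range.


Cr2O3 = 4.83%
Within range: Yes

Cr2O3% = 0.227 / 4.7 x 100 = 4.83%
Acceptable range: 2.4 to 5.2%
Within range: Yes
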